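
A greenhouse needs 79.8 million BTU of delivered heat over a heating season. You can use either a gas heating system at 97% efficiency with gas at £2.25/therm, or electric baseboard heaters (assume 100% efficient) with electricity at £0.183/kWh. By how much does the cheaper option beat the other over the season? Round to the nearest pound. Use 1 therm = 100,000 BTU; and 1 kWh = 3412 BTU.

Heat load = 79.8 × 10⁶ BTU = 79,800,000 BTU
Gas: input = 79,800,000 / 0.97 = 82,268,041 BTU = 822.7 therm → 822.7 × £2.25 = £1,851.03
Electric: 79,800,000 BTU / 3412 = 23,390 kWh → × £0.183 = £4,280.01
Difference = |£1,851.03 − £4,280.01| = £2,428.98 ≈ £2429

£2429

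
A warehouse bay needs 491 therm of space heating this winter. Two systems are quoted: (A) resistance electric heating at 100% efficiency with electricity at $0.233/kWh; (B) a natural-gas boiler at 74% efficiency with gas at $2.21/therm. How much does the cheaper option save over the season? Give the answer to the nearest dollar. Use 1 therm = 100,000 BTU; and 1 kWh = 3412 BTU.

Heat load = 491 therm × 100,000 = 49,100,000 BTU
Gas: input = 49,100,000 / 0.740 = 66,351,351 BTU = 663.5 therm → 663.5 × $2.21 = $1,466.36
Electric: 49,100,000 BTU / 3412 = 14,390 kWh → × $0.233 = $3,352.96
Difference = |$1,466.36 − $3,352.96| = $1,886.60 ≈ $1887

$1887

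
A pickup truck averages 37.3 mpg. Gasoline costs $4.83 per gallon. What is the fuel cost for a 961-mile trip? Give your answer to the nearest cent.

$124.44

Fuel = 961 mi / 37.3 mpg = 25.76 gal
Cost = 25.76 gal × $4.83/gal = $124.44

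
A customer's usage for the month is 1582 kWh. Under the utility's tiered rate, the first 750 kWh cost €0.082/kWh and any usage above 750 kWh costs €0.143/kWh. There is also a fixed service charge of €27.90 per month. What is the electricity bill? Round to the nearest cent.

€208.38

First 750 kWh × €0.082 = €61.50
Remaining 832 kWh × €0.143 = €118.98
Energy charge = €180.48; + service €27.90 = €208.38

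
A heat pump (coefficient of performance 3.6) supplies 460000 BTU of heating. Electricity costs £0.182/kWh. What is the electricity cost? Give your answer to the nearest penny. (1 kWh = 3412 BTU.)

Heat delivered = 460,000 BTU / 3412 = 134.8 kWh
Electrical input = 134.8 kWh / 3.6 = 37.45 kWh
Cost = 37.45 × £0.182/kWh = £6.82

£6.82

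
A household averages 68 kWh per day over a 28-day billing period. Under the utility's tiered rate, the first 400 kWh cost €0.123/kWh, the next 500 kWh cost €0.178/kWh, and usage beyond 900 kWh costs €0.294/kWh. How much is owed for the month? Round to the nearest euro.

Usage = 68 kWh/day × 28 days = 1904 kWh
First 400 kWh × €0.123 = €49.20
Next 500 kWh × €0.178 = €89.00
Remaining 1004 kWh × €0.294 = €295.18
Total = €433.38 ≈ €433

€433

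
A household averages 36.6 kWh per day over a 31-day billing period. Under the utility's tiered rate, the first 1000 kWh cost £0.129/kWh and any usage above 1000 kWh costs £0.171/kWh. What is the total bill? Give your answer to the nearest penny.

£152.02

Usage = 36.6 kWh/day × 31 days = 1134.6 kWh
First 1000 kWh × £0.129 = £129.00
Remaining 134.6 kWh × £0.171 = £23.02
Total = £152.02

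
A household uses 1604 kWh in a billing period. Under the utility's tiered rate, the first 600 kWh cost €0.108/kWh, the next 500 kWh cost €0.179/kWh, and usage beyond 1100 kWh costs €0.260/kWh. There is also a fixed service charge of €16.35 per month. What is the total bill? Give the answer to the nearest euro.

First 600 kWh × €0.108 = €64.80
Next 500 kWh × €0.179 = €89.50
Remaining 504 kWh × €0.260 = €131.04
Energy charge = €285.34; + service €16.35 = €301.69 ≈ €302

€302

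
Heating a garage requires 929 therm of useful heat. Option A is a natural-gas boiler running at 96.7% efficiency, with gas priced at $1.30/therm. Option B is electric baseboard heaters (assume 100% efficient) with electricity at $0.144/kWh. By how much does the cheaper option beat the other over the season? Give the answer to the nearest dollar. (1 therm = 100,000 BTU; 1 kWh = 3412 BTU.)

Heat load = 929 therm × 100,000 = 92,900,000 BTU
Gas: input = 92,900,000 / 0.967 = 96,070,321 BTU = 960.7 therm → 960.7 × $1.30 = $1,248.91
Electric: 92,900,000 BTU / 3412 = 27,230 kWh → × $0.144 = $3,920.75
Difference = |$1,248.91 − $3,920.75| = $2,671.84 ≈ $2672

$2672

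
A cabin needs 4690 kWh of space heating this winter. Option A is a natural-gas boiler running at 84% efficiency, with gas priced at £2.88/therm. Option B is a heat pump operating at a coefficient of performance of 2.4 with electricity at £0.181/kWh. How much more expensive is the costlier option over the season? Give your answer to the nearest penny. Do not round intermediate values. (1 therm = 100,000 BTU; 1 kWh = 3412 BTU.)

£194.95

Heat load = 4690 kWh × 3412 = 16,002,280 BTU
Gas: input = 16,002,280 / 0.84 = 19,050,333 BTU = 190.5 therm → 190.5 × £2.88 = £548.65
Heat pump: 16,002,280 BTU / 3412 = 4,690 kWh heat; / 2.4 = 1,954 kWh in → × £0.181 = £353.70
Difference = |£548.65 − £353.70| = £194.95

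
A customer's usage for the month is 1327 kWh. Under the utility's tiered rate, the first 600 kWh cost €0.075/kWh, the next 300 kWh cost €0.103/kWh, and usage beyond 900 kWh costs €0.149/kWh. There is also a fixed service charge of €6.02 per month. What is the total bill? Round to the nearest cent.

First 600 kWh × €0.075 = €45.00
Next 300 kWh × €0.103 = €30.90
Remaining 427 kWh × €0.149 = €63.62
Energy charge = €139.52; + service €6.02 = €145.54

€145.54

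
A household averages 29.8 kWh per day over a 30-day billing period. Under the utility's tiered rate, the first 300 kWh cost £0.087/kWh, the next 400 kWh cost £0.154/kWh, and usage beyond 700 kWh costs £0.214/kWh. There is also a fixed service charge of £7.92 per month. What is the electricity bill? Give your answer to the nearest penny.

Usage = 29.8 kWh/day × 30 days = 894 kWh
First 300 kWh × £0.087 = £26.10
Next 400 kWh × £0.154 = £61.60
Remaining 194 kWh × £0.214 = £41.52
Energy charge = £129.22; + service £7.92 = £137.14

£137.14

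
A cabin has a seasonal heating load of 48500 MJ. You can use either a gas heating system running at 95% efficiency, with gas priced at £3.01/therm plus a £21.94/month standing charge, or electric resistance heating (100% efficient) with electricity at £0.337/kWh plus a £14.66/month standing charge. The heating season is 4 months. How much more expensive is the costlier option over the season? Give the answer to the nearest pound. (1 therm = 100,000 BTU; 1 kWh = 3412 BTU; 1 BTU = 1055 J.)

Heat load = 48500 MJ = 48,500,000,000 J / 1055 = 45,971,564 BTU
Gas: input = 45,971,564 / 0.95 = 48,391,120 BTU = 483.9 therm → 483.9 × £3.01 = £1,456.57; + 4 × £21.94 standing = £1,544.33
Electric: 45,971,564 BTU / 3412 = 13,470 kWh → × £0.337 = £4,540.57; + 4 × £14.66 standing = £4,599.21
Difference = |£1,544.33 − £4,599.21| = £3,054.88 ≈ £3055

£3055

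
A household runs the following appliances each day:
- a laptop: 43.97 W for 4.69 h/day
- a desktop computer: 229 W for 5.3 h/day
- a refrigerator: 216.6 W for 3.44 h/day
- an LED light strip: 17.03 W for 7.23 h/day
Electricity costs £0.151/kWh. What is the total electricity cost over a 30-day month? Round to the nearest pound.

£10

laptop: 43.97 W × 4.69 h × 30 d = 6,187 Wh = 6.187 kWh
desktop computer: 229 W × 5.3 h × 30 d = 36,411 Wh = 36.41 kWh
refrigerator: 216.6 W × 3.44 h × 30 d = 22,353 Wh = 22.35 kWh
LED light strip: 17.03 W × 7.23 h × 30 d = 3,694 Wh = 3.694 kWh
Total energy = 6.187 + 36.41 + 22.35 + 3.694 = 68.64 kWh
Cost = 68.64 kWh × £0.151 = £10.37 ≈ £10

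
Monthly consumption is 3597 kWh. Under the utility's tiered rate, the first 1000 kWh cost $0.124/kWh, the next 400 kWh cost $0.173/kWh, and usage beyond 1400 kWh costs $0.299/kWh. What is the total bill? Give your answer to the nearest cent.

First 1000 kWh × $0.124 = $124.00
Next 400 kWh × $0.173 = $69.20
Remaining 2197 kWh × $0.299 = $656.90
Total = $850.10

$850.10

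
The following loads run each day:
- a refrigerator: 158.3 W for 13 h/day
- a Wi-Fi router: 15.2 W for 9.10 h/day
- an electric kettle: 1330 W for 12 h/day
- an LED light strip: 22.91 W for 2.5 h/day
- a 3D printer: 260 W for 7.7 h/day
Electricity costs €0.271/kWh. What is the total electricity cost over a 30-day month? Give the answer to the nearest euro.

€164

refrigerator: 158.3 W × 13 h × 30 d = 61,737 Wh = 61.74 kWh
Wi-Fi router: 15.2 W × 9.10 h × 30 d = 4,150 Wh = 4.15 kWh
electric kettle: 1330 W × 12 h × 30 d = 478,800 Wh = 478.8 kWh
LED light strip: 22.91 W × 2.5 h × 30 d = 1,718 Wh = 1.718 kWh
3D printer: 260 W × 7.7 h × 30 d = 60,060 Wh = 60.06 kWh
Total energy = 61.74 + 4.15 + 478.8 + 1.718 + 60.06 = 606.5 kWh
Cost = 606.5 kWh × €0.271 = €164.35 ≈ €164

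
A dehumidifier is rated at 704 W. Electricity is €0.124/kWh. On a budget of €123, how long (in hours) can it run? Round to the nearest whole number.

1409 h

Energy budget = €123 / €0.124 per kWh = 991.9 kWh = 991,935 Wh
Runtime = 991,935 Wh / 704 W = 1,409 h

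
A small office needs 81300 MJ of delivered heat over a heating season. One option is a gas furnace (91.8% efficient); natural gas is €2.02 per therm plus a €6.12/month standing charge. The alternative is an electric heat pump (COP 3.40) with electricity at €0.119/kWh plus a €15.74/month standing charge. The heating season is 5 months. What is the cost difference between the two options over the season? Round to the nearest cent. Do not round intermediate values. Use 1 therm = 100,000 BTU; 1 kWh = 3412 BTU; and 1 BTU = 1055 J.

€857.10

Heat load = 81300 MJ = 81,300,000,000 J / 1055 = 77,061,611 BTU
Gas: input = 77,061,611 / 0.918 = 83,945,110 BTU = 839.5 therm → 839.5 × €2.02 = €1,695.69; + 5 × €6.12 standing = €1,726.29
Heat pump: 77,061,611 BTU / 3412 = 22,590 kWh heat; / 3.40 = 6,643 kWh in → × €0.119 = €790.49; + 5 × €15.74 standing = €869.19
Difference = |€1,726.29 − €869.19| = €857.10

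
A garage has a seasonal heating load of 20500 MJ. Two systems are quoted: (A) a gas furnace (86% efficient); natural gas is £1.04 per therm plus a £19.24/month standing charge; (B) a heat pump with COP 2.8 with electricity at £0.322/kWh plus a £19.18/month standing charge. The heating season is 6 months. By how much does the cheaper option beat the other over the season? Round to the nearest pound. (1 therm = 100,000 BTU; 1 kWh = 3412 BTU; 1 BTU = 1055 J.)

Heat load = 20500 MJ = 20,500,000,000 J / 1055 = 19,431,280 BTU
Gas: input = 19,431,280 / 0.860 = 22,594,511 BTU = 225.9 therm → 225.9 × £1.04 = £234.98; + 6 × £19.24 standing = £350.42
Heat pump: 19,431,280 BTU / 3412 = 5,695 kWh heat; / 2.8 = 2,034 kWh in → × £0.322 = £654.92; + 6 × £19.18 standing = £770.00
Difference = |£350.42 − £770.00| = £419.58 ≈ £420

£420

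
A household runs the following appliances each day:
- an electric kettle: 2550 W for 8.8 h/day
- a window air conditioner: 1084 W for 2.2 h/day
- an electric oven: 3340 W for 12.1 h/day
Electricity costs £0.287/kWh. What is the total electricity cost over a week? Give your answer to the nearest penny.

electric kettle: 2550 W × 8.8 h × 7 d = 157,080 Wh = 157.1 kWh
window air conditioner: 1084 W × 2.2 h × 7 d = 16,694 Wh = 16.69 kWh
electric oven: 3340 W × 12.1 h × 7 d = 282,898 Wh = 282.9 kWh
Total energy = 157.1 + 16.69 + 282.9 = 456.7 kWh
Cost = 456.7 kWh × £0.287 = £131.06

£131.06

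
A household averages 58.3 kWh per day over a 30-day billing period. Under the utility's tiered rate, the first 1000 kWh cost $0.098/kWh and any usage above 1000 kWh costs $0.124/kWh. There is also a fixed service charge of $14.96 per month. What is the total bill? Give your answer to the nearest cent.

$205.84

Usage = 58.3 kWh/day × 30 days = 1749 kWh
First 1000 kWh × $0.098 = $98.00
Remaining 749 kWh × $0.124 = $92.88
Energy charge = $190.88; + service $14.96 = $205.84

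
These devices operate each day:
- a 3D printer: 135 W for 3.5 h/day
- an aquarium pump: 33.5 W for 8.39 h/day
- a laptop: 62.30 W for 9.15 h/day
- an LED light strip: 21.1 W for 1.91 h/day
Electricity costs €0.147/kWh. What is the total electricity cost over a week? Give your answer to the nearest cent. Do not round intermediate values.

€1.40

3D printer: 135 W × 3.5 h × 7 d = 3,308 Wh = 3.308 kWh
aquarium pump: 33.5 W × 8.39 h × 7 d = 1,967 Wh = 1.967 kWh
laptop: 62.30 W × 9.15 h × 7 d = 3,990 Wh = 3.99 kWh
LED light strip: 21.1 W × 1.91 h × 7 d = 282 Wh = 0.2821 kWh
Total energy = 3.308 + 1.967 + 3.99 + 0.2821 = 9.547 kWh
Cost = 9.547 kWh × €0.147 = €1.40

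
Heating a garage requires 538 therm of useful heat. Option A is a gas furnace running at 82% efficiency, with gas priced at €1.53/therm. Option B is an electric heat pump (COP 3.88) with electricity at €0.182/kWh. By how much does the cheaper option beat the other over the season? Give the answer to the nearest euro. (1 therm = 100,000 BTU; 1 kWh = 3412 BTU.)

€264

Heat load = 538 therm × 100,000 = 53,800,000 BTU
Gas: input = 53,800,000 / 0.82 = 65,609,756 BTU = 656.1 therm → 656.1 × €1.53 = €1,003.83
Heat pump: 53,800,000 BTU / 3412 = 15,770 kWh heat; / 3.88 = 4,064 kWh in → × €0.182 = €739.63
Difference = |€1,003.83 − €739.63| = €264.20 ≈ €264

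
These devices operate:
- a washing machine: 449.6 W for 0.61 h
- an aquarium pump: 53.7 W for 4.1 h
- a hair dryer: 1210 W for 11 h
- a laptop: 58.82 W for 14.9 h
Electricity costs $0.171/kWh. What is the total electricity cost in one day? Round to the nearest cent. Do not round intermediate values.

$2.51

washing machine: 449.6 W × 0.61 h = 274 Wh = 0.2743 kWh
aquarium pump: 53.7 W × 4.1 h = 220 Wh = 0.2202 kWh
hair dryer: 1210 W × 11 h = 13,310 Wh = 13.31 kWh
laptop: 58.82 W × 14.9 h = 876 Wh = 0.8764 kWh
Total energy = 0.2743 + 0.2202 + 13.31 + 0.8764 = 14.68 kWh
Cost = 14.68 kWh × $0.171 = $2.51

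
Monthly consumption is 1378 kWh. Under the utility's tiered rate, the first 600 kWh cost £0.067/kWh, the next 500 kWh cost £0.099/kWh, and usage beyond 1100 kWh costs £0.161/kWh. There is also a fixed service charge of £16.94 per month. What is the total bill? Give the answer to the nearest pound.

£151

First 600 kWh × £0.067 = £40.20
Next 500 kWh × £0.099 = £49.50
Remaining 278 kWh × £0.161 = £44.76
Energy charge = £134.46; + service £16.94 = £151.40 ≈ £151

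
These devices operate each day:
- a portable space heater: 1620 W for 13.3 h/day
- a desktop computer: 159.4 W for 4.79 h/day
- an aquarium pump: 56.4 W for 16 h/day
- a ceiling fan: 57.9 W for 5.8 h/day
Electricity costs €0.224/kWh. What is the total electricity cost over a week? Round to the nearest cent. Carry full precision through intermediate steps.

€36.92

portable space heater: 1620 W × 13.3 h × 7 d = 150,822 Wh = 150.8 kWh
desktop computer: 159.4 W × 4.79 h × 7 d = 5,345 Wh = 5.345 kWh
aquarium pump: 56.4 W × 16 h × 7 d = 6,317 Wh = 6.317 kWh
ceiling fan: 57.9 W × 5.8 h × 7 d = 2,351 Wh = 2.351 kWh
Total energy = 150.8 + 5.345 + 6.317 + 2.351 = 164.8 kWh
Cost = 164.8 kWh × €0.224 = €36.92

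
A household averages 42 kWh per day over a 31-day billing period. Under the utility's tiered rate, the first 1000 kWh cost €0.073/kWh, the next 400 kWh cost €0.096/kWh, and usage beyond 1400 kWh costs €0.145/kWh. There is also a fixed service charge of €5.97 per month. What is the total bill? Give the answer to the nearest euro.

€108

Usage = 42 kWh/day × 31 days = 1302 kWh
First 1000 kWh × €0.073 = €73.00
Next 302 kWh × €0.096 = €28.99
Remaining tier: 0 kWh (not reached)
Energy charge = €101.99; + service €5.97 = €107.96 ≈ €108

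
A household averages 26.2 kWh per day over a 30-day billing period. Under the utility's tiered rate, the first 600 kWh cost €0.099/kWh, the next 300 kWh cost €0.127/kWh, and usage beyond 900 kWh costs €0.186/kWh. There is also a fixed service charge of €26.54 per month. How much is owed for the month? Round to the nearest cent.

Usage = 26.2 kWh/day × 30 days = 786 kWh
First 600 kWh × €0.099 = €59.40
Next 186 kWh × €0.127 = €23.62
Remaining tier: 0 kWh (not reached)
Energy charge = €83.02; + service €26.54 = €109.56

€109.56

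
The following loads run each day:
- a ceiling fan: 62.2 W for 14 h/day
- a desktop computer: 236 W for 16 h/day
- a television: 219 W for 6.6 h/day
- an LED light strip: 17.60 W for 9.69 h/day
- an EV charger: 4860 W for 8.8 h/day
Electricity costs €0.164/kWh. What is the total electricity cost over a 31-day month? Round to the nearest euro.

ceiling fan: 62.2 W × 14 h × 31 d = 26,995 Wh = 26.99 kWh
desktop computer: 236 W × 16 h × 31 d = 117,056 Wh = 117.1 kWh
television: 219 W × 6.6 h × 31 d = 44,807 Wh = 44.81 kWh
LED light strip: 17.60 W × 9.69 h × 31 d = 5,287 Wh = 5.287 kWh
EV charger: 4860 W × 8.8 h × 31 d = 1,325,808 Wh = 1,326 kWh
Total energy = 26.99 + 117.1 + 44.81 + 5.287 + 1,326 = 1,520 kWh
Cost = 1,520 kWh × €0.164 = €249.27 ≈ €249

€249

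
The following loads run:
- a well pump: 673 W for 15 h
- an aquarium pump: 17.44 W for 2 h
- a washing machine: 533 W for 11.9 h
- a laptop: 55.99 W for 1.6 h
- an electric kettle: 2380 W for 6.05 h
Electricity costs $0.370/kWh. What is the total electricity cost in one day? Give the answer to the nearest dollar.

$11

well pump: 673 W × 15 h = 10,095 Wh = 10.1 kWh
aquarium pump: 17.44 W × 2 h = 35 Wh = 0.03488 kWh
washing machine: 533 W × 11.9 h = 6,343 Wh = 6.343 kWh
laptop: 55.99 W × 1.6 h = 90 Wh = 0.08958 kWh
electric kettle: 2380 W × 6.05 h = 14,399 Wh = 14.4 kWh
Total energy = 10.1 + 0.03488 + 6.343 + 0.08958 + 14.4 = 30.96 kWh
Cost = 30.96 kWh × $0.370 = $11.46 ≈ $11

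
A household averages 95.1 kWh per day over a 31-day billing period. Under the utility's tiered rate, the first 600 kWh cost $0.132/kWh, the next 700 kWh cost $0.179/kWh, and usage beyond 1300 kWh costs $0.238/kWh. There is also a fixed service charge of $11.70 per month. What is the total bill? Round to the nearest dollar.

Usage = 95.1 kWh/day × 31 days = 2948.1 kWh
First 600 kWh × $0.132 = $79.20
Next 700 kWh × $0.179 = $125.30
Remaining 1648.1 kWh × $0.238 = $392.25
Energy charge = $596.75; + service $11.70 = $608.45 ≈ $608

$608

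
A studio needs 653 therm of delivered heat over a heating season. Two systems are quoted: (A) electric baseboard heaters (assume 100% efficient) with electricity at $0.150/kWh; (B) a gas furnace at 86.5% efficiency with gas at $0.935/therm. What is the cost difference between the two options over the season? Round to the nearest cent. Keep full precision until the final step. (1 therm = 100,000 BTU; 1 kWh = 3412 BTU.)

$2164.91

Heat load = 653 therm × 100,000 = 65,300,000 BTU
Gas: input = 65,300,000 / 0.865 = 75,491,329 BTU = 754.9 therm → 754.9 × $0.935 = $705.84
Electric: 65,300,000 BTU / 3412 = 19,140 kWh → × $0.150 = $2,870.75
Difference = |$705.84 − $2,870.75| = $2,164.91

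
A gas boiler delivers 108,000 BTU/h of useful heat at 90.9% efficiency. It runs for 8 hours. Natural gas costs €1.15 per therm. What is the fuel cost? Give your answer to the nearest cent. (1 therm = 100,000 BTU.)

€10.93

Heat delivered = 108,000 BTU/h × 8 h = 864,000 BTU
Gas input = 864,000 / 0.909 = 950,495 BTU
= 950,495 / 100,000 = 9.505 therm
Cost = 9.505 × €1.15/therm = €10.93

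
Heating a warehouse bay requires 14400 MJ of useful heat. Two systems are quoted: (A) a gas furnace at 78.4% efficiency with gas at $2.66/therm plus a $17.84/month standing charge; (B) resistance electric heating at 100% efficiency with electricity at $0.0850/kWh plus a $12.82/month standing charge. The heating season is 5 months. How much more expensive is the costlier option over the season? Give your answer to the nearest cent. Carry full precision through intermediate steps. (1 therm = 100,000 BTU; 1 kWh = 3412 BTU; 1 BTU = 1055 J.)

Heat load = 14400 MJ = 14,400,000,000 J / 1055 = 13,649,289 BTU
Gas: input = 13,649,289 / 0.784 = 17,409,808 BTU = 174.1 therm → 174.1 × $2.66 = $463.10; + 5 × $17.84 standing = $552.30
Electric: 13,649,289 BTU / 3412 = 4,000 kWh → × $0.0850 = $340.03; + 5 × $12.82 standing = $404.13
Difference = |$552.30 − $404.13| = $148.17

$148.17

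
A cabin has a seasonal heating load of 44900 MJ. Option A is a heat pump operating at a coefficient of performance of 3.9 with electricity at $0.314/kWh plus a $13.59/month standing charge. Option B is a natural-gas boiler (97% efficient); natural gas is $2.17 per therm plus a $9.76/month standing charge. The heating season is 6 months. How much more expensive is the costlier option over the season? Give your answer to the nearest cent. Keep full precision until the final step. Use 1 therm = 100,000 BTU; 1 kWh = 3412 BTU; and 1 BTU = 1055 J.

Heat load = 44900 MJ = 44,900,000,000 J / 1055 = 42,559,242 BTU
Gas: input = 42,559,242 / 0.97 = 43,875,507 BTU = 438.8 therm → 438.8 × $2.17 = $952.10; + 6 × $9.76 standing = $1,010.66
Heat pump: 42,559,242 BTU / 3412 = 12,470 kWh heat; / 3.9 = 3,198 kWh in → × $0.314 = $1,004.27; + 6 × $13.59 standing = $1,085.81
Difference = |$1,010.66 − $1,085.81| = $75.15

$75.15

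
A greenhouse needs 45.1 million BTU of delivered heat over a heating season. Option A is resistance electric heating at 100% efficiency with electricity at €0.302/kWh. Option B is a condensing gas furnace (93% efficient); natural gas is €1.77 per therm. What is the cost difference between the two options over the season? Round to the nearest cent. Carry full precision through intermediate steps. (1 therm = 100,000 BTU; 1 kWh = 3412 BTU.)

Heat load = 45.1 × 10⁶ BTU = 45,100,000 BTU
Gas: input = 45,100,000 / 0.93 = 48,494,624 BTU = 484.9 therm → 484.9 × €1.77 = €858.35
Electric: 45,100,000 BTU / 3412 = 13,220 kWh → × €0.302 = €3,991.85
Difference = |€858.35 − €3,991.85| = €3,133.50

€3133.50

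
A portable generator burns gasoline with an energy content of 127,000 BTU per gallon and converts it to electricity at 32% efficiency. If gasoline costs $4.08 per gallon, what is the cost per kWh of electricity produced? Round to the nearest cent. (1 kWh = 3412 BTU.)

Electrical output per gallon = 127,000 BTU × 0.32 / 3412 BTU/kWh = 11.91 kWh
Cost per kWh = $4.08 / 11.91 kWh = $0.343

$0.34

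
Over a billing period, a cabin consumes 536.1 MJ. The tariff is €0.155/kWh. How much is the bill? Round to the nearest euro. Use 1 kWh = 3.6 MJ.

536.1 MJ × (0.27778 kWh/MJ) = 148.9 kWh
Cost = 148.9 kWh × €0.155/kWh = €23.08 ≈ €23

€23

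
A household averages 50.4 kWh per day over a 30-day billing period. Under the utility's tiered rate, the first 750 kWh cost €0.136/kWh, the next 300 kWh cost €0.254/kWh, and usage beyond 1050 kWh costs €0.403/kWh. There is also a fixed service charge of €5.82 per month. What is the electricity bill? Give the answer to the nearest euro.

Usage = 50.4 kWh/day × 30 days = 1512 kWh
First 750 kWh × €0.136 = €102.00
Next 300 kWh × €0.254 = €76.20
Remaining 462 kWh × €0.403 = €186.19
Energy charge = €364.39; + service €5.82 = €370.21 ≈ €370

€370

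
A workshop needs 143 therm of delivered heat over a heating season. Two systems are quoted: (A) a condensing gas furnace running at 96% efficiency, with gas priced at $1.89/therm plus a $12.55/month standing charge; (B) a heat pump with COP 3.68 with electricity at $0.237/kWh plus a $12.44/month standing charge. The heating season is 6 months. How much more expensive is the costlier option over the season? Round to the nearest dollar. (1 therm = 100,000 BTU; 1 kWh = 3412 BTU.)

Heat load = 143 therm × 100,000 = 14,300,000 BTU
Gas: input = 14,300,000 / 0.96 = 14,895,833 BTU = 149 therm → 149 × $1.89 = $281.53; + 6 × $12.55 standing = $356.83
Heat pump: 14,300,000 BTU / 3412 = 4,191 kWh heat; / 3.68 = 1,139 kWh in → × $0.237 = $269.92; + 6 × $12.44 standing = $344.56
Difference = |$356.83 − $344.56| = $12.28 ≈ $12

$12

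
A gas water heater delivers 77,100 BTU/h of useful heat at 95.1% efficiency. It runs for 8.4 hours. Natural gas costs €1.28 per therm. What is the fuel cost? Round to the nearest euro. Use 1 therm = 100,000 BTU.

Heat delivered = 77,100 BTU/h × 8.4 h = 647,640 BTU
Gas input = 647,640 / 0.951 = 681,009 BTU
= 681,009 / 100,000 = 6.81 therm
Cost = 6.81 × €1.28/therm = €8.72 ≈ €9

€9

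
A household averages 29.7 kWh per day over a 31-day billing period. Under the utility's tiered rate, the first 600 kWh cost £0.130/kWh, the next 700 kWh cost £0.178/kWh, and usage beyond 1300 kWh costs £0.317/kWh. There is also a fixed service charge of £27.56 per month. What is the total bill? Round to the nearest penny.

£162.64

Usage = 29.7 kWh/day × 31 days = 920.7 kWh
First 600 kWh × £0.130 = £78.00
Next 320.7 kWh × £0.178 = £57.08
Remaining tier: 0 kWh (not reached)
Energy charge = £135.08; + service £27.56 = £162.64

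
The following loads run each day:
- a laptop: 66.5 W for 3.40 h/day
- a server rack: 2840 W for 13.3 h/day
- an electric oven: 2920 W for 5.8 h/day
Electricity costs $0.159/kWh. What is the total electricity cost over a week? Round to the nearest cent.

$61.14

laptop: 66.5 W × 3.40 h × 7 d = 1,583 Wh = 1.583 kWh
server rack: 2840 W × 13.3 h × 7 d = 264,404 Wh = 264.4 kWh
electric oven: 2920 W × 5.8 h × 7 d = 118,552 Wh = 118.6 kWh
Total energy = 1.583 + 264.4 + 118.6 = 384.5 kWh
Cost = 384.5 kWh × $0.159 = $61.14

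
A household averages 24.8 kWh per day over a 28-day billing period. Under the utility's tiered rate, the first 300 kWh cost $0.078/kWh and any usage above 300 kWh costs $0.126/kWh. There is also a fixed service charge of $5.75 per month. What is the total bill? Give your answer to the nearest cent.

$78.84

Usage = 24.8 kWh/day × 28 days = 694.4 kWh
First 300 kWh × $0.078 = $23.40
Remaining 394.4 kWh × $0.126 = $49.69
Energy charge = $73.09; + service $5.75 = $78.84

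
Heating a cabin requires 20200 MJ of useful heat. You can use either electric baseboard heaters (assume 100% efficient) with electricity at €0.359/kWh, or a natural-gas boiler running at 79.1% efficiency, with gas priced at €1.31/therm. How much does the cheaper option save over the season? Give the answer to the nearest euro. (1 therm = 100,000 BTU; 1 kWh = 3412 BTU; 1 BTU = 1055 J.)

€1697

Heat load = 20200 MJ = 20,200,000,000 J / 1055 = 19,146,919 BTU
Gas: input = 19,146,919 / 0.791 = 24,205,966 BTU = 242.1 therm → 242.1 × €1.31 = €317.10
Electric: 19,146,919 BTU / 3412 = 5,612 kWh → × €0.359 = €2,014.58
Difference = |€317.10 − €2,014.58| = €1,697.48 ≈ €1697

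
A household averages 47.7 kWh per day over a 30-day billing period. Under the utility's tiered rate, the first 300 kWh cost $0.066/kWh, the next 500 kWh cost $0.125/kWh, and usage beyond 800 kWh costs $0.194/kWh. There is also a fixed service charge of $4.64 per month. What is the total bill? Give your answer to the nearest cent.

Usage = 47.7 kWh/day × 30 days = 1431 kWh
First 300 kWh × $0.066 = $19.80
Next 500 kWh × $0.125 = $62.50
Remaining 631 kWh × $0.194 = $122.41
Energy charge = $204.71; + service $4.64 = $209.35

$209.35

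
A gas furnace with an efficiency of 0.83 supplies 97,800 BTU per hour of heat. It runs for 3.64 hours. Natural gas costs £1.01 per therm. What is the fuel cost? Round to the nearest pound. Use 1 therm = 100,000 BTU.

Heat delivered = 97,800 BTU/h × 3.64 h = 355,992 BTU
Gas input = 355,992 / 0.83 = 428,906 BTU
= 428,906 / 100,000 = 4.289 therm
Cost = 4.289 × £1.01/therm = £4.33 ≈ £4

£4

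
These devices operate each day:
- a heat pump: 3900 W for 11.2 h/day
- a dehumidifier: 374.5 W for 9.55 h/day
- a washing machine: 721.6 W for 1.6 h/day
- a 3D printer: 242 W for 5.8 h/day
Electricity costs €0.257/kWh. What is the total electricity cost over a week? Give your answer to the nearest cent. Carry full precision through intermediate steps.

heat pump: 3900 W × 11.2 h × 7 d = 305,760 Wh = 305.8 kWh
dehumidifier: 374.5 W × 9.55 h × 7 d = 25,035 Wh = 25.04 kWh
washing machine: 721.6 W × 1.6 h × 7 d = 8,082 Wh = 8.082 kWh
3D printer: 242 W × 5.8 h × 7 d = 9,825 Wh = 9.825 kWh
Total energy = 305.8 + 25.04 + 8.082 + 9.825 = 348.7 kWh
Cost = 348.7 kWh × €0.257 = €89.62

€89.62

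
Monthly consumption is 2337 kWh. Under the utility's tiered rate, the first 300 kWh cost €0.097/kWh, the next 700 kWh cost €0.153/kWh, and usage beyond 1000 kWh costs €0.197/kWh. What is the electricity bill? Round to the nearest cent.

€399.59

First 300 kWh × €0.097 = €29.10
Next 700 kWh × €0.153 = €107.10
Remaining 1337 kWh × €0.197 = €263.39
Total = €399.59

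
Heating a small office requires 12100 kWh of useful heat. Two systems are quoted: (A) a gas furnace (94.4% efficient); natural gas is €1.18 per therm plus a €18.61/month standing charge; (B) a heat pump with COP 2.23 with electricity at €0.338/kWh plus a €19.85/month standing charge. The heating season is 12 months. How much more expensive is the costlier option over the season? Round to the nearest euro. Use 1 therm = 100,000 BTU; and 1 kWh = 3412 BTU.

€1333

Heat load = 12100 kWh × 3412 = 41,285,200 BTU
Gas: input = 41,285,200 / 0.944 = 43,734,322 BTU = 437.3 therm → 437.3 × €1.18 = €516.07; + 12 × €18.61 standing = €739.38
Heat pump: 41,285,200 BTU / 3412 = 12,100 kWh heat; / 2.23 = 5,426 kWh in → × €0.338 = €1,833.99; + 12 × €19.85 standing = €2,072.19
Difference = |€739.38 − €2,072.19| = €1,332.81 ≈ €1333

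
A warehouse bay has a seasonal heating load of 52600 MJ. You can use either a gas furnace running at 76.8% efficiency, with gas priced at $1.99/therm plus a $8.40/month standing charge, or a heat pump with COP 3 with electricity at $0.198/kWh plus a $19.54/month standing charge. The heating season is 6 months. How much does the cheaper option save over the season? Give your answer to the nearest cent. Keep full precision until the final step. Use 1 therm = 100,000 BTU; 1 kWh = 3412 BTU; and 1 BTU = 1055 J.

Heat load = 52600 MJ = 52,600,000,000 J / 1055 = 49,857,820 BTU
Gas: input = 49,857,820 / 0.768 = 64,919,036 BTU = 649.2 therm → 649.2 × $1.99 = $1,291.89; + 6 × $8.40 standing = $1,342.29
Heat pump: 49,857,820 BTU / 3412 = 14,610 kWh heat; / 3 = 4,871 kWh in → × $0.198 = $964.42; + 6 × $19.54 standing = $1,081.66
Difference = |$1,342.29 − $1,081.66| = $260.62

$260.62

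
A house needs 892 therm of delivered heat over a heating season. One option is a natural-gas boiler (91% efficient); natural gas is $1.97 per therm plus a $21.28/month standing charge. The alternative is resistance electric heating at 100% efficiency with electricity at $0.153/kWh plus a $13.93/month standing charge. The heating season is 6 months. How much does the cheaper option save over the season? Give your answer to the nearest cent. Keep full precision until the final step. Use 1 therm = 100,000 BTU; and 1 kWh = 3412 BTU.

Heat load = 892 therm × 100,000 = 89,200,000 BTU
Gas: input = 89,200,000 / 0.910 = 98,021,978 BTU = 980.2 therm → 980.2 × $1.97 = $1,931.03; + 6 × $21.28 standing = $2,058.71
Electric: 89,200,000 BTU / 3412 = 26,140 kWh → × $0.153 = $3,999.88; + 6 × $13.93 standing = $4,083.46
Difference = |$2,058.71 − $4,083.46| = $2,024.75

$2024.75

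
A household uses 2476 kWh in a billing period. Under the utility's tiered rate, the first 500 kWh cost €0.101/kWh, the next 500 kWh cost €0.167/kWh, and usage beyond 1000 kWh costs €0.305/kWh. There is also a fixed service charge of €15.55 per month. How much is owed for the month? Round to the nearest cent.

€599.73

First 500 kWh × €0.101 = €50.50
Next 500 kWh × €0.167 = €83.50
Remaining 1476 kWh × €0.305 = €450.18
Energy charge = €584.18; + service €15.55 = €599.73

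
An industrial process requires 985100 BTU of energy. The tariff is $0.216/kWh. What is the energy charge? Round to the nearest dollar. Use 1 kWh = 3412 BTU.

985100 BTU × (0.00029308 kWh/BTU) = 288.7 kWh
Cost = 288.7 kWh × $0.216/kWh = $62.36 ≈ $62

$62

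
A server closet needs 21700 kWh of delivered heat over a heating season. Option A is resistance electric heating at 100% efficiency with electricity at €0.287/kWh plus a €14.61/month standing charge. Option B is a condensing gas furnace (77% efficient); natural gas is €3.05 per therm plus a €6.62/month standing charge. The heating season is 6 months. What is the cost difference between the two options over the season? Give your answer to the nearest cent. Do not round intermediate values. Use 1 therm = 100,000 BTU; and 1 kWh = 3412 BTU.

Heat load = 21700 kWh × 3412 = 74,040,400 BTU
Gas: input = 74,040,400 / 0.77 = 96,156,364 BTU = 961.6 therm → 961.6 × €3.05 = €2,932.77; + 6 × €6.62 standing = €2,972.49
Electric: 74,040,400 BTU / 3412 = 21,700 kWh → × €0.287 = €6,227.90; + 6 × €14.61 standing = €6,315.56
Difference = |€2,972.49 − €6,315.56| = €3,343.07

€3343.07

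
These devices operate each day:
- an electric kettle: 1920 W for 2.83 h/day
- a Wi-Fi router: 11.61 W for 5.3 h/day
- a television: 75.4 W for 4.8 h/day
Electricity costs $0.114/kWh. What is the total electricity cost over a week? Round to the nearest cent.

electric kettle: 1920 W × 2.83 h × 7 d = 38,035 Wh = 38.04 kWh
Wi-Fi router: 11.61 W × 5.3 h × 7 d = 431 Wh = 0.4307 kWh
television: 75.4 W × 4.8 h × 7 d = 2,533 Wh = 2.533 kWh
Total energy = 38.04 + 0.4307 + 2.533 = 41 kWh
Cost = 41 kWh × $0.114 = $4.67

$4.67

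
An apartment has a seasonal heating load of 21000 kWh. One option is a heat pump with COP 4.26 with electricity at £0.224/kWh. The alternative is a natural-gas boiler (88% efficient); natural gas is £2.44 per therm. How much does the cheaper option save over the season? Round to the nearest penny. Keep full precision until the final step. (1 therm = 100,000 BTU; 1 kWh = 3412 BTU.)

Heat load = 21000 kWh × 3412 = 71,652,000 BTU
Gas: input = 71,652,000 / 0.880 = 81,422,727 BTU = 814.2 therm → 814.2 × £2.44 = £1,986.71
Heat pump: 71,652,000 BTU / 3412 = 21,000 kWh heat; / 4.26 = 4,930 kWh in → × £0.224 = £1,104.23
Difference = |£1,986.71 − £1,104.23| = £882.49

£882.49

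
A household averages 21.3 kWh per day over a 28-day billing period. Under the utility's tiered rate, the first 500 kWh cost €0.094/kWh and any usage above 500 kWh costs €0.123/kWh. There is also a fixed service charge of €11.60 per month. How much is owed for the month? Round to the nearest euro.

€70

Usage = 21.3 kWh/day × 28 days = 596.4 kWh
First 500 kWh × €0.094 = €47.00
Remaining 96.4 kWh × €0.123 = €11.86
Energy charge = €58.86; + service €11.60 = €70.46 ≈ €70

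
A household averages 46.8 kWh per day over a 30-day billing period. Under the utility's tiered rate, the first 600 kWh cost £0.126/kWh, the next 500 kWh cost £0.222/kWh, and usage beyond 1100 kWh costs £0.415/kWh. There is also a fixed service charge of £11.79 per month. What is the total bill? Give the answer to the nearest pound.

Usage = 46.8 kWh/day × 30 days = 1404 kWh
First 600 kWh × £0.126 = £75.60
Next 500 kWh × £0.222 = £111.00
Remaining 304 kWh × £0.415 = £126.16
Energy charge = £312.76; + service £11.79 = £324.55 ≈ £325

£325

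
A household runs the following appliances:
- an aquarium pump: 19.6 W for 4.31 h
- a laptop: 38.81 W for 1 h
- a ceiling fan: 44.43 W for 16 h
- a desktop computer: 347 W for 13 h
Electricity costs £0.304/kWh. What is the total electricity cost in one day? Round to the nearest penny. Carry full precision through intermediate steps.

aquarium pump: 19.6 W × 4.31 h = 84 Wh = 0.08448 kWh
laptop: 38.81 W × 1 h = 39 Wh = 0.03881 kWh
ceiling fan: 44.43 W × 16 h = 711 Wh = 0.7109 kWh
desktop computer: 347 W × 13 h = 4,511 Wh = 4.511 kWh
Total energy = 0.08448 + 0.03881 + 0.7109 + 4.511 = 5.345 kWh
Cost = 5.345 kWh × £0.304 = £1.62

£1.62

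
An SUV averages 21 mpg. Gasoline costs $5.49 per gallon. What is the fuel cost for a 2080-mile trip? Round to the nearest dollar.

Fuel = 2080 mi / 21 mpg = 99.05 gal
Cost = 99.05 gal × $5.49/gal = $543.77 ≈ $544

$544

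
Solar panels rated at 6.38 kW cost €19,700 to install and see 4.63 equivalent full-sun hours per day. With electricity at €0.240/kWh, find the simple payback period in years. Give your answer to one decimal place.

7.6 years

Daily generation = 6.38 kW × 4.63 h = 29.54 kWh
Annual generation = 29.54 × 365 = 10782 kWh
Annual savings = 10782 × €0.240 = €2,587.65
Payback = €19,700 / €2,587.65 = 7.61 years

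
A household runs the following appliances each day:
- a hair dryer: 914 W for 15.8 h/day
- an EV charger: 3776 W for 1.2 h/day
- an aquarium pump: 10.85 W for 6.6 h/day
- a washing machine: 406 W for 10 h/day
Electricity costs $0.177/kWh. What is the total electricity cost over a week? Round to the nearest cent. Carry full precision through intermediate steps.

$28.63

hair dryer: 914 W × 15.8 h × 7 d = 101,088 Wh = 101.1 kWh
EV charger: 3776 W × 1.2 h × 7 d = 31,718 Wh = 31.72 kWh
aquarium pump: 10.85 W × 6.6 h × 7 d = 501 Wh = 0.5013 kWh
washing machine: 406 W × 10 h × 7 d = 28,420 Wh = 28.42 kWh
Total energy = 101.1 + 31.72 + 0.5013 + 28.42 = 161.7 kWh
Cost = 161.7 kWh × $0.177 = $28.63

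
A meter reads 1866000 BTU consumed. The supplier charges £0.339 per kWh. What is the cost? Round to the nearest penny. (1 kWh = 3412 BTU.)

£185.40

1866000 BTU × (0.00029308 kWh/BTU) = 546.9 kWh
Cost = 546.9 kWh × £0.339/kWh = £185.40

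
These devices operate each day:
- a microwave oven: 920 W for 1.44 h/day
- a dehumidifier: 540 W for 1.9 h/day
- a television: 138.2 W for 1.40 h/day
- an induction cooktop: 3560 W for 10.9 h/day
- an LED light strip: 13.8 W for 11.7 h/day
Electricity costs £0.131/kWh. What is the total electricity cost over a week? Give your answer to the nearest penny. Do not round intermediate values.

£38.06

microwave oven: 920 W × 1.44 h × 7 d = 9,274 Wh = 9.274 kWh
dehumidifier: 540 W × 1.9 h × 7 d = 7,182 Wh = 7.182 kWh
television: 138.2 W × 1.40 h × 7 d = 1,354 Wh = 1.354 kWh
induction cooktop: 3560 W × 10.9 h × 7 d = 271,628 Wh = 271.6 kWh
LED light strip: 13.8 W × 11.7 h × 7 d = 1,130 Wh = 1.13 kWh
Total energy = 9.274 + 7.182 + 1.354 + 271.6 + 1.13 = 290.6 kWh
Cost = 290.6 kWh × £0.131 = £38.06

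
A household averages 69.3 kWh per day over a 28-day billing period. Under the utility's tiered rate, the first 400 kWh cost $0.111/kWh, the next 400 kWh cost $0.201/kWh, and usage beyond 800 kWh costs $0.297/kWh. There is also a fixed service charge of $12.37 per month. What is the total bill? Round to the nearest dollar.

$476

Usage = 69.3 kWh/day × 28 days = 1940.4 kWh
First 400 kWh × $0.111 = $44.40
Next 400 kWh × $0.201 = $80.40
Remaining 1140.4 kWh × $0.297 = $338.70
Energy charge = $463.50; + service $12.37 = $475.87 ≈ $476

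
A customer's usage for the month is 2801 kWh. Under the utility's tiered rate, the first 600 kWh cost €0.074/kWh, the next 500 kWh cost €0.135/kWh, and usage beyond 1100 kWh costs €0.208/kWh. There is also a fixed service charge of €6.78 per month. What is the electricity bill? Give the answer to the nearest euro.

€472

First 600 kWh × €0.074 = €44.40
Next 500 kWh × €0.135 = €67.50
Remaining 1701 kWh × €0.208 = €353.81
Energy charge = €465.71; + service €6.78 = €472.49 ≈ €472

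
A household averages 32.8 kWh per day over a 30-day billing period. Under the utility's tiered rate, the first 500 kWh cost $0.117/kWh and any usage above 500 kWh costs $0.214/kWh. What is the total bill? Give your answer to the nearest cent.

Usage = 32.8 kWh/day × 30 days = 984 kWh
First 500 kWh × $0.117 = $58.50
Remaining 484 kWh × $0.214 = $103.58
Total = $162.08

$162.08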